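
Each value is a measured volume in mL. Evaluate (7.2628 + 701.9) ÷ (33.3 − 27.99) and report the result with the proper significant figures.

1.3 × 10^2

7.2628 + 701.9 = 709.1628, limited to 1 d.p. → 4 s.f.; 33.3 − 27.99 = 5.31, limited to 1 d.p. → 2 s.f.
Carrying full precision, 709.1628 ÷ 5.31 = 133.552316384…; keep min(4, 2) = 2 s.f.
Rounded to 2 significant figures: 1.3 × 10^2.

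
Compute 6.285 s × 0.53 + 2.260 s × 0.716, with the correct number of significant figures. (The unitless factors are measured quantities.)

4.9 s

6.285 × 0.53 = 3.33105 → 3.3 s (2 s.f., last digit at the 10^-1 place).
2.260 × 0.716 = 1.61816 → 1.62 s (3 s.f., last digit at the 10^-2 place).
Sum: 4.94921 s; keep the coarser place, 10^-1.
Result: 4.9 s.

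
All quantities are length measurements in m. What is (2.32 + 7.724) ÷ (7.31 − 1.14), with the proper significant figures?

2.32 + 7.724 = 10.044, limited to 2 d.p. → 4 s.f.; 7.31 − 1.14 = 6.17, limited to 2 d.p. → 3 s.f.
Carrying full precision, 10.044 ÷ 6.17 = 1.62787682334…; keep min(4, 3) = 3 s.f.
Rounded to 3 significant figures: 1.63.

1.63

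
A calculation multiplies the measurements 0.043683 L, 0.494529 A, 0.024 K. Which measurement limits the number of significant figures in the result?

0.024 K

0.043683 L → 5 s.f.; 0.494529 A → 6 s.f.; 0.024 K → 2 s.f.
The fewest is 2 significant figures, from 0.024 K.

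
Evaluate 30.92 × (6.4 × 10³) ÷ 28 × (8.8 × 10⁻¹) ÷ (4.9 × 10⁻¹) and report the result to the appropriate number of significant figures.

1.3 × 10⁴

30.92 × (6.4 × 10³) ÷ 28 × (8.8 × 10⁻¹) ÷ (4.9 × 10⁻¹) = 12692.5247813…
Multiplication/division keeps the fewest significant figures: 30.92 → 4 s.f., 6.4 × 10³ → 2 s.f., 28 → 2 s.f., 8.8 × 10⁻¹ → 2 s.f., 4.9 × 10⁻¹ → 2 s.f.; limit is 2.
Rounded to 2 significant figures: 1.3 × 10⁴.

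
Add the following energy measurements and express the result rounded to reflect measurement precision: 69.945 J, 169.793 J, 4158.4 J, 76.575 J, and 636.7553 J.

5111.5 J

69.945 J + 169.793 J + 4158.4 J + 76.575 J + 636.7553 J = 5111.4683 J.
Addition/subtraction keeps the fewest decimal places: 69.945 → 3 decimal places, 169.793 → 3 decimal places, 4158.4 → 1 decimal place, 76.575 → 3 decimal places, 636.7553 → 4 decimal places; limit is 1.
Rounded to 1 decimal place: 5111.5 J.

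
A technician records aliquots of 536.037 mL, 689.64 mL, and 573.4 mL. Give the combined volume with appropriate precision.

536.037 mL + 689.64 mL + 573.4 mL = 1799.077 mL.
Addition/subtraction keeps the fewest decimal places: 536.037 → 3 decimal places, 689.64 → 2 decimal places, 573.4 → 1 decimal place; limit is 1.
Rounded to 1 decimal place: 1799.1 mL.

1799.1 mL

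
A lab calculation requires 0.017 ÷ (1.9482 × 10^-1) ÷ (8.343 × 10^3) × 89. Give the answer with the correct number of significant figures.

9.3 × 10^-4

0.017 ÷ (1.9482 × 10^-1) ÷ (8.343 × 10^3) × 89 = 0.000930857378216…
Multiplication/division keeps the fewest significant figures: 0.017 → 2 s.f., 1.9482 × 10^-1 → 5 s.f., 8.343 × 10^3 → 4 s.f., 89 → 2 s.f.; limit is 2.
Rounded to 2 significant figures: 9.3 × 10^-4.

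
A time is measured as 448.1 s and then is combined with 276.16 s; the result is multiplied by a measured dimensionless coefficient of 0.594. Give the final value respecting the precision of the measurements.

430. s

448.1 s + 276.16 s = 724.26 s; the sum is limited to 1 decimal place (4 s.f.).
Carrying full precision, 724.26 × 0.594 = 430.21044 s; 0.594 has 3 s.f., so the result keeps min(4, 3) = 3 s.f.
Rounded to 3 significant figures: 430. s.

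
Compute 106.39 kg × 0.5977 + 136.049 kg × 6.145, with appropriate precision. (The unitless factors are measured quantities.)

106.39 × 0.5977 = 63.589303 → 63.59 kg (4 s.f., last digit at the 10^-2 place).
136.049 × 6.145 = 836.021105 → 836.0 kg (4 s.f., last digit at the 10^-1 place).
Sum: 899.610408 kg; keep the coarser place, 10^-1.
Result: 899.6 kg.

899.6 kg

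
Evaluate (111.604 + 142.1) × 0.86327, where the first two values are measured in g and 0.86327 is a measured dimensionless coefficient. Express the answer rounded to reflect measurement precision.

2.190 × 10² g

111.604 g + 142.1 g = 253.704 g; the sum is limited to 1 decimal place (4 s.f.).
Carrying full precision, 253.704 × 0.86327 = 219.01505208 g; 0.86327 has 5 s.f., so the result keeps min(4, 5) = 4 s.f.
Rounded to 4 significant figures: 2.190 × 10² g.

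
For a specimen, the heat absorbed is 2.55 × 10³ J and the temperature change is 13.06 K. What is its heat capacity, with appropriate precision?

195 J/K

heat capacity = 2.55 × 10³ J ÷ 13.06 K = 195.252679939… J/K.
2.55 × 10³ has 3 significant figures; 13.06 has 4.
Division/multiplication keeps the fewest: 3 significant figures.
Rounded: 195 J/K.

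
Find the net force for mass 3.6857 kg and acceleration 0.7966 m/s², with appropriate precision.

net force = 3.6857 kg × 0.7966 m/s² = 2.93602862 N.
3.6857 has 5 significant figures; 0.7966 has 4.
Division/multiplication keeps the fewest: 4 significant figures.
Rounded: 2.936 N.

2.936 N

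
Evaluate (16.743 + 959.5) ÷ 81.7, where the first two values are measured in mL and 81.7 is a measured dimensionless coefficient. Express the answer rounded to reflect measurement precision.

11.9 mL

16.743 mL + 959.5 mL = 976.243 mL; the sum is limited to 1 decimal place (4 s.f.).
Carrying full precision, 976.243 ÷ 81.7 = 11.9491187271… mL; 81.7 has 3 s.f., so the result keeps min(4, 3) = 3 s.f.
Rounded to 3 significant figures: 11.9 mL.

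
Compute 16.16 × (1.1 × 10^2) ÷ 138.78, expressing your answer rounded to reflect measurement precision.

13

16.16 × (1.1 × 10^2) ÷ 138.78 = 12.8087620695…
Multiplication/division keeps the fewest significant figures: 16.16 → 4 s.f., 1.1 × 10^2 → 2 s.f., 138.78 → 5 s.f.; limit is 2.
Rounded to 2 significant figures: 13.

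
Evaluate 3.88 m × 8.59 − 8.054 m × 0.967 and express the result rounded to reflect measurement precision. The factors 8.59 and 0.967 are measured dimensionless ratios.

25.5 m

3.88 × 8.59 = 33.3292 → 33.3 m (3 s.f., last digit at the 10^-1 place).
8.054 × 0.967 = 7.788218 → 7.79 m (3 s.f., last digit at the 10^-2 place).
Difference: 25.540982 m; keep the coarser place, 10^-1.
Result: 25.5 m.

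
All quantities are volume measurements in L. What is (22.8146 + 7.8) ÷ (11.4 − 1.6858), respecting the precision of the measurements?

3.2

22.8146 + 7.8 = 30.6146, limited to 1 d.p. → 3 s.f.; 11.4 − 1.6858 = 9.7142, limited to 1 d.p. → 2 s.f.
Carrying full precision, 30.6146 ÷ 9.7142 = 3.1515307488…; keep min(3, 2) = 2 s.f.
Rounded to 2 significant figures: 3.2.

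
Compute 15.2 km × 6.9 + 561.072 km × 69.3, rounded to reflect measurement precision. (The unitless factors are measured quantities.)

3.90 × 10⁴ km

15.2 × 6.9 = 104.88 → 1.0 × 10² km (2 s.f., last digit at the 10^1 place).
561.072 × 69.3 = 38882.2896 → 3.89 × 10⁴ km (3 s.f., last digit at the 10^2 place).
Sum: 38987.1696 km; keep the coarser place, 10^2.
Result: 3.90 × 10⁴ km.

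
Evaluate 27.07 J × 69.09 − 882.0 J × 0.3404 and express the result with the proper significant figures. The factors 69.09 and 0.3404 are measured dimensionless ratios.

1.570 × 10^3 J

27.07 × 69.09 = 1870.2663 → 1870. J (4 s.f., last digit at the 10^0 place).
882.0 × 0.3404 = 300.2328 → 300.2 J (4 s.f., last digit at the 10^-1 place).
Difference: 1570.0335 J; keep the coarser place, 10^0.
Result: 1.570 × 10^3 J.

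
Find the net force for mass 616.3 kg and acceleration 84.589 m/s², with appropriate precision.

net force = 616.3 kg × 84.589 m/s² = 52132.2007 N.
616.3 has 4 significant figures; 84.589 has 5.
Division/multiplication keeps the fewest: 4 significant figures.
Rounded: 5.213 × 10^4 N.

5.213 × 10^4 N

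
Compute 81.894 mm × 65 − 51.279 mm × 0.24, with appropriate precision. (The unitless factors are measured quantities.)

5.3 × 10^3 mm

81.894 × 65 = 5323.11 → 5.3 × 10^3 mm (2 s.f., last digit at the 10^2 place).
51.279 × 0.24 = 12.30696 → 12 mm (2 s.f., last digit at the 10^0 place).
Difference: 5310.80304 mm; keep the coarser place, 10^2.
Result: 5.3 × 10^3 mm.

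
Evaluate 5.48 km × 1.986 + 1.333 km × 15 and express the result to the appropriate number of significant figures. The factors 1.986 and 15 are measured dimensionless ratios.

31 km

5.48 × 1.986 = 10.88328 → 10.9 km (3 s.f., last digit at the 10^-1 place).
1.333 × 15 = 19.995 → 20. km (2 s.f., last digit at the 10^0 place).
Sum: 30.87828 km; keep the coarser place, 10^0.
Result: 31 km.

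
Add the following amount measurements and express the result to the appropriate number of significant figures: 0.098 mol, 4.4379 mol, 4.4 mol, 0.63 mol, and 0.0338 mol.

9.6 mol

0.098 mol + 4.4379 mol + 4.4 mol + 0.63 mol + 0.0338 mol = 9.5997 mol.
Addition/subtraction keeps the fewest decimal places: 0.098 → 3 decimal places, 4.4379 → 4 decimal places, 4.4 → 1 decimal place, 0.63 → 2 decimal places, 0.0338 → 4 decimal places; limit is 1.
Rounded to 1 decimal place: 9.6 mol.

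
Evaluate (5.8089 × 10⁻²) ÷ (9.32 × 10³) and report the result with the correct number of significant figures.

6.23 × 10⁻⁶

(5.8089 × 10⁻²) ÷ (9.32 × 10³) = 0.00000623272532189…
Multiplication/division keeps the fewest significant figures: 5.8089 × 10⁻² → 5 s.f., 9.32 × 10³ → 3 s.f.; limit is 3.
Rounded to 3 significant figures: 6.23 × 10⁻⁶.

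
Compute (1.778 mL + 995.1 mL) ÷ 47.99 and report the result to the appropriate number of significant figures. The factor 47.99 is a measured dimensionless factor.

1.778 mL + 995.1 mL = 996.878 mL; the sum is limited to 1 decimal place (4 s.f.).
Carrying full precision, 996.878 ÷ 47.99 = 20.7726192957… mL; 47.99 has 4 s.f., so the result keeps min(4, 4) = 4 s.f.
Rounded to 4 significant figures: 20.77 mL.

20.77 mL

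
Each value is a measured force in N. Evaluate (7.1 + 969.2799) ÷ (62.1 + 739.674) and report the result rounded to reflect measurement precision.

7.1 + 969.2799 = 976.3799, limited to 1 d.p. → 4 s.f.; 62.1 + 739.674 = 801.774, limited to 1 d.p. → 4 s.f.
Carrying full precision, 976.3799 ÷ 801.774 = 1.21777446013…; keep min(4, 4) = 4 s.f.
Rounded to 4 significant figures: 1.218.

1.218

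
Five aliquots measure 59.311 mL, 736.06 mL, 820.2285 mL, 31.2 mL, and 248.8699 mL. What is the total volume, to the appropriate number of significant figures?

1.8957 × 10^3 mL

59.311 mL + 736.06 mL + 820.2285 mL + 31.2 mL + 248.8699 mL = 1895.6694 mL.
Addition/subtraction keeps the fewest decimal places: 59.311 → 3 decimal places, 736.06 → 2 decimal places, 820.2285 → 4 decimal places, 31.2 → 1 decimal place, 248.8699 → 4 decimal places; limit is 1.
Rounded to 1 decimal place: 1.8957 × 10^3 mL.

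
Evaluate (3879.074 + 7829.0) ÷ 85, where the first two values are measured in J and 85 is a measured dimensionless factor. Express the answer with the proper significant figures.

1.4 × 10² J

3879.074 J + 7829.0 J = 11708.074 J; the sum is limited to 1 decimal place (6 s.f.).
Carrying full precision, 11708.074 ÷ 85 = 137.742047059… J; 85 has 2 s.f., so the result keeps min(6, 2) = 2 s.f.
Rounded to 2 significant figures: 1.4 × 10² J.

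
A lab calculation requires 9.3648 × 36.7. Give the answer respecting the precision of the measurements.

9.3648 × 36.7 = 343.68816
Multiplication/division keeps the fewest significant figures: 9.3648 → 5 s.f., 36.7 → 3 s.f.; limit is 3.
Rounded to 3 significant figures: 344.

344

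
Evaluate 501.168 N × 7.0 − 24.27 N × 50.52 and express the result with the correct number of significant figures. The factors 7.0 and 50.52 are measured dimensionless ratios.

501.168 × 7.0 = 3508.176 → 3.5 × 10^3 N (2 s.f., last digit at the 10^2 place).
24.27 × 50.52 = 1226.1204 → 1226 N (4 s.f., last digit at the 10^0 place).
Difference: 2282.0556 N; keep the coarser place, 10^2.
Result: 2.3 × 10^3 N.

2.3 × 10^3 N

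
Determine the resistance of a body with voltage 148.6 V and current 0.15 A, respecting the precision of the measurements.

resistance = 148.6 V ÷ 0.15 A = 990.666666667… Ω.
148.6 has 4 significant figures; 0.15 has 2.
Division/multiplication keeps the fewest: 2 significant figures.
Rounded: 9.9 × 10² Ω.

9.9 × 10² Ω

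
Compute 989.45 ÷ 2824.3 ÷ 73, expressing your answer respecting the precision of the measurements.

0.0048

989.45 ÷ 2824.3 ÷ 73 = 0.0047991040573…
Multiplication/division keeps the fewest significant figures: 989.45 → 5 s.f., 2824.3 → 5 s.f., 73 → 2 s.f.; limit is 2.
Rounded to 2 significant figures: 0.0048.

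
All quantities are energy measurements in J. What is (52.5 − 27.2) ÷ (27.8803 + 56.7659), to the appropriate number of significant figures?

52.5 − 27.2 = 25.3, limited to 1 d.p. → 3 s.f.; 27.8803 + 56.7659 = 84.6462, limited to 4 d.p. → 6 s.f.
Carrying full precision, 25.3 ÷ 84.6462 = 0.298891149278…; keep min(3, 6) = 3 s.f.
Rounded to 3 significant figures: 0.299.

0.299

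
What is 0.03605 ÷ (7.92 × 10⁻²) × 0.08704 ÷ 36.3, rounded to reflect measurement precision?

0.03605 ÷ (7.92 × 10⁻²) × 0.08704 ÷ 36.3 = 0.00109142109803…
Multiplication/division keeps the fewest significant figures: 0.03605 → 4 s.f., 7.92 × 10⁻² → 3 s.f., 0.08704 → 4 s.f., 36.3 → 3 s.f.; limit is 3.
Rounded to 3 significant figures: 0.00109.

0.00109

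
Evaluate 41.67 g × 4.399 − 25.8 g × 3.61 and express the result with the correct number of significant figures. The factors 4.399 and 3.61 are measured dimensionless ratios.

41.67 × 4.399 = 183.30633 → 183.3 g (4 s.f., last digit at the 10^-1 place).
25.8 × 3.61 = 93.138 → 93.1 g (3 s.f., last digit at the 10^-1 place).
Difference: 90.16833 g; keep the coarser place, 10^-1.
Result: 90.2 g.

90.2 g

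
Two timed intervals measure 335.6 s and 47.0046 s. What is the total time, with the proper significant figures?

382.6 s

335.6 s + 47.0046 s = 382.6046 s.
Addition/subtraction keeps the fewest decimal places: 335.6 → 1 decimal place, 47.0046 → 4 decimal places; limit is 1.
Rounded to 1 decimal place: 382.6 s.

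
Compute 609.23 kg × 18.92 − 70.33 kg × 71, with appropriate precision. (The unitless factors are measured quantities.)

6.5 × 10^3 kg

609.23 × 18.92 = 11526.6316 → 1.153 × 10^4 kg (4 s.f., last digit at the 10^1 place).
70.33 × 71 = 4993.43 → 5.0 × 10^3 kg (2 s.f., last digit at the 10^2 place).
Difference: 6533.2016 kg; keep the coarser place, 10^2.
Result: 6.5 × 10^3 kg.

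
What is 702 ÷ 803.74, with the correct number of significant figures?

702 ÷ 803.74 = 0.87341677657…
Multiplication/division keeps the fewest significant figures: 702 → 3 s.f., 803.74 → 5 s.f.; limit is 3.
Rounded to 3 significant figures: 0.873.

0.873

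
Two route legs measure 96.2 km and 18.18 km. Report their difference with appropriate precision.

96.2 km − 18.18 km = 78.02 km.
Addition/subtraction keeps the fewest decimal places: 96.2 → 1 decimal place, 18.18 → 2 decimal places; limit is 1.
Rounded to 1 decimal place: 78.0 km.

78.0 km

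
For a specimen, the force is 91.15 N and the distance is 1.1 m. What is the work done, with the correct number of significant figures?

1.0 × 10^2 J

work done = 91.15 N × 1.1 m = 100.265 J.
91.15 has 4 significant figures; 1.1 has 2.
Division/multiplication keeps the fewest: 2 significant figures.
Rounded: 1.0 × 10^2 J.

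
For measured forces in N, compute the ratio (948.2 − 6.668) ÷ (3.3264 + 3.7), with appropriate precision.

948.2 − 6.668 = 941.532, limited to 1 d.p. → 4 s.f.; 3.3264 + 3.7 = 7.0264, limited to 1 d.p. → 2 s.f.
Carrying full precision, 941.532 ÷ 7.0264 = 133.999203006…; keep min(4, 2) = 2 s.f.
Rounded to 2 significant figures: 1.3 × 10².

1.3 × 10²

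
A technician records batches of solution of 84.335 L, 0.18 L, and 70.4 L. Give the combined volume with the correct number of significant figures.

84.335 L + 0.18 L + 70.4 L = 154.915 L.
Addition/subtraction keeps the fewest decimal places: 84.335 → 3 decimal places, 0.18 → 2 decimal places, 70.4 → 1 decimal place; limit is 1.
Rounded to 1 decimal place: 154.9 L.

154.9 L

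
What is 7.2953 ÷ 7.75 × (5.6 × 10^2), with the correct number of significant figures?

5.3 × 10^2

7.2953 ÷ 7.75 × (5.6 × 10^2) = 527.144258065…
Multiplication/division keeps the fewest significant figures: 7.2953 → 5 s.f., 7.75 → 3 s.f., 5.6 × 10^2 → 2 s.f.; limit is 2.
Rounded to 2 significant figures: 5.3 × 10^2.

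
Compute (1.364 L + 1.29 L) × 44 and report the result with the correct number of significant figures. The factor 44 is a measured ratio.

1.364 L + 1.29 L = 2.654 L; the sum is limited to 2 decimal places (3 s.f.).
Carrying full precision, 2.654 × 44 = 116.776 L; 44 has 2 s.f., so the result keeps min(3, 2) = 2 s.f.
Rounded to 2 significant figures: 1.2 × 10² L.

1.2 × 10² L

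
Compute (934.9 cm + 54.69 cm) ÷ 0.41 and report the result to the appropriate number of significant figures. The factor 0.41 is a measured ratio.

934.9 cm + 54.69 cm = 989.59 cm; the sum is limited to 1 decimal place (4 s.f.).
Carrying full precision, 989.59 ÷ 0.41 = 2413.63414634… cm; 0.41 has 2 s.f., so the result keeps min(4, 2) = 2 s.f.
Rounded to 2 significant figures: 2.4 × 10^3 cm.

2.4 × 10^3 cm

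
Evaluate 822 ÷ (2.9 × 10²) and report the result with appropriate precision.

822 ÷ (2.9 × 10²) = 2.83448275862…
Multiplication/division keeps the fewest significant figures: 822 → 3 s.f., 2.9 × 10² → 2 s.f.; limit is 2.
Rounded to 2 significant figures: 2.8.

2.8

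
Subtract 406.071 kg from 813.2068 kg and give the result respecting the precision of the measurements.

407.136 kg

813.2068 kg − 406.071 kg = 407.1358 kg.
Addition/subtraction keeps the fewest decimal places: 813.2068 → 4 decimal places, 406.071 → 3 decimal places; limit is 3.
Rounded to 3 decimal places: 407.136 kg.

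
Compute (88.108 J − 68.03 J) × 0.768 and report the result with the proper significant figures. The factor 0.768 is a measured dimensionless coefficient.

88.108 J − 68.03 J = 20.078 J; the difference is limited to 2 decimal places (4 s.f.).
Carrying full precision, 20.078 × 0.768 = 15.419904 J; 0.768 has 3 s.f., so the result keeps min(4, 3) = 3 s.f.
Rounded to 3 significant figures: 15.4 J.

15.4 J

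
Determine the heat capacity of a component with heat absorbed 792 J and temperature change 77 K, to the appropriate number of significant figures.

heat capacity = 792 J ÷ 77 K = 10.2857142857… J/K.
792 has 3 significant figures; 77 has 2.
Division/multiplication keeps the fewest: 2 significant figures.
Rounded: 10. J/K.

10. J/K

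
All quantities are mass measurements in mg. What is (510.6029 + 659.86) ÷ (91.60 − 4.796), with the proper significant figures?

510.6029 + 659.86 = 1170.4629, limited to 2 d.p. → 6 s.f.; 91.60 − 4.796 = 86.804, limited to 2 d.p. → 4 s.f.
Carrying full precision, 1170.4629 ÷ 86.804 = 13.4839742408…; keep min(6, 4) = 4 s.f.
Rounded to 4 significant figures: 13.48.

13.48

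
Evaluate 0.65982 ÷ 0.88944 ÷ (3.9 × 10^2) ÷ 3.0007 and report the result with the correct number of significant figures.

0.65982 ÷ 0.88944 ÷ (3.9 × 10^2) ÷ 3.0007 = 0.00063390128689…
Multiplication/division keeps the fewest significant figures: 0.65982 → 5 s.f., 0.88944 → 5 s.f., 3.9 × 10^2 → 2 s.f., 3.0007 → 5 s.f.; limit is 2.
Rounded to 2 significant figures: 6.3 × 10^-4.

6.3 × 10^-4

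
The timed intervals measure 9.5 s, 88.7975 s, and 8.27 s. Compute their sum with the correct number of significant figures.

9.5 s + 88.7975 s + 8.27 s = 106.5675 s.
Addition/subtraction keeps the fewest decimal places: 9.5 → 1 decimal place, 88.7975 → 4 decimal places, 8.27 → 2 decimal places; limit is 1.
Rounded to 1 decimal place: 106.6 s.

106.6 s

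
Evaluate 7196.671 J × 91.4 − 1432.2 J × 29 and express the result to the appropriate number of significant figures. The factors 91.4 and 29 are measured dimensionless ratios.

7196.671 × 91.4 = 657775.7294 → 6.58 × 10⁵ J (3 s.f., last digit at the 10^3 place).
1432.2 × 29 = 41533.8 → 4.2 × 10⁴ J (2 s.f., last digit at the 10^3 place).
Difference: 616241.9294 J; keep the coarser place, 10^3.
Result: 6.16 × 10⁵ J.

6.16 × 10⁵ J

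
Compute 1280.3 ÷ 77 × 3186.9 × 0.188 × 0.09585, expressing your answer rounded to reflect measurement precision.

9.5 × 10^2

1280.3 ÷ 77 × 3186.9 × 0.188 × 0.09585 = 954.8593894…
Multiplication/division keeps the fewest significant figures: 1280.3 → 5 s.f., 77 → 2 s.f., 3186.9 → 5 s.f., 0.188 → 3 s.f., 0.09585 → 4 s.f.; limit is 2.
Rounded to 2 significant figures: 9.5 × 10^2.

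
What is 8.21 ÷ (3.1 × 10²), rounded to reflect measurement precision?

0.026

8.21 ÷ (3.1 × 10²) = 0.0264838709677…
Multiplication/division keeps the fewest significant figures: 8.21 → 3 s.f., 3.1 × 10² → 2 s.f.; limit is 2.
Rounded to 2 significant figures: 0.026.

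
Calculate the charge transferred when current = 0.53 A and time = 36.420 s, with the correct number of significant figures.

19 C

charge transferred = 0.53 A × 36.420 s = 19.3026 C.
0.53 has 2 significant figures; 36.420 has 5.
Division/multiplication keeps the fewest: 2 significant figures.
Rounded: 19 C.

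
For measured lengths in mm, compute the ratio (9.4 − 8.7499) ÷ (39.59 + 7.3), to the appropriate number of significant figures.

0.01

9.4 − 8.7499 = 0.6501, limited to 1 d.p. → 1 s.f.; 39.59 + 7.3 = 46.89, limited to 1 d.p. → 3 s.f.
Carrying full precision, 0.6501 ÷ 46.89 = 0.0138643634037…; keep min(1, 3) = 1 s.f.
Rounded to 1 significant figure: 0.01.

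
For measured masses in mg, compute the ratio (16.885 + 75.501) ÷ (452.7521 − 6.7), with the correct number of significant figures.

16.885 + 75.501 = 92.386, limited to 3 d.p. → 5 s.f.; 452.7521 − 6.7 = 446.0521, limited to 1 d.p. → 4 s.f.
Carrying full precision, 92.386 ÷ 446.0521 = 0.20711930288…; keep min(5, 4) = 4 s.f.
Rounded to 4 significant figures: 0.2071.

0.2071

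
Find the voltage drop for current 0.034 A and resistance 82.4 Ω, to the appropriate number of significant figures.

voltage drop = 0.034 A × 82.4 Ω = 2.8016 V.
0.034 has 2 significant figures; 82.4 has 3.
Division/multiplication keeps the fewest: 2 significant figures.
Rounded: 2.8 V.

2.8 V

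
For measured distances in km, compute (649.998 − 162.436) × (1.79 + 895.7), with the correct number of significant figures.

4.376 × 10⁵ km²

649.998 − 162.436 = 487.562, limited to 3 d.p. → 6 s.f.; 1.79 + 895.7 = 897.49, limited to 1 d.p. → 4 s.f.
Carrying full precision, 487.562 × 897.49 = 437582.01938; keep min(6, 4) = 4 s.f.
Rounded to 4 significant figures: 4.376 × 10⁵ km².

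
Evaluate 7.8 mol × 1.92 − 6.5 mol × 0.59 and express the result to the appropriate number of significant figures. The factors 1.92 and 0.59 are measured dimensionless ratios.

11 mol

7.8 × 1.92 = 14.976 → 15 mol (2 s.f., last digit at the 10^0 place).
6.5 × 0.59 = 3.835 → 3.8 mol (2 s.f., last digit at the 10^-1 place).
Difference: 11.141 mol; keep the coarser place, 10^0.
Result: 11 mol.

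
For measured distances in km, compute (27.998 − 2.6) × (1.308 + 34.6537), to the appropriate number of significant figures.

27.998 − 2.6 = 25.398, limited to 1 d.p. → 3 s.f.; 1.308 + 34.6537 = 35.9617, limited to 3 d.p. → 5 s.f.
Carrying full precision, 25.398 × 35.9617 = 913.3552566; keep min(3, 5) = 3 s.f.
Rounded to 3 significant figures: 913 km².

913 km²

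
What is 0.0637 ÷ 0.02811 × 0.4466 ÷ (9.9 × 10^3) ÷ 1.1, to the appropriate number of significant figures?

9.3 × 10^-5

0.0637 ÷ 0.02811 × 0.4466 ÷ (9.9 × 10^3) ÷ 1.1 = 0.000092932886316…
Multiplication/division keeps the fewest significant figures: 0.0637 → 3 s.f., 0.02811 → 4 s.f., 0.4466 → 4 s.f., 9.9 × 10^3 → 2 s.f., 1.1 → 2 s.f.; limit is 2.
Rounded to 2 significant figures: 9.3 × 10^-5.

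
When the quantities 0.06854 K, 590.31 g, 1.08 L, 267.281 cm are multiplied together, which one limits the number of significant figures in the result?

0.06854 K → 4 s.f.; 590.31 g → 5 s.f.; 1.08 L → 3 s.f.; 267.281 cm → 6 s.f.
The fewest is 3 significant figures, from 1.08 L.

1.08 L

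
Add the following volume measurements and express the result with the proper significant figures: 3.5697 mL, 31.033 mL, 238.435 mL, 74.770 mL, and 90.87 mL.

3.5697 mL + 31.033 mL + 238.435 mL + 74.770 mL + 90.87 mL = 438.6777 mL.
Addition/subtraction keeps the fewest decimal places: 3.5697 → 4 decimal places, 31.033 → 3 decimal places, 238.435 → 3 decimal places, 74.770 → 3 decimal places, 90.87 → 2 decimal places; limit is 2.
Rounded to 2 decimal places: 438.68 mL.

438.68 mL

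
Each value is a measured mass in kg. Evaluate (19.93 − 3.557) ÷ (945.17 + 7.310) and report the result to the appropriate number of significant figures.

0.01719

19.93 − 3.557 = 16.373, limited to 2 d.p. → 4 s.f.; 945.17 + 7.310 = 952.480, limited to 2 d.p. → 5 s.f.
Carrying full precision, 16.373 ÷ 952.480 = 0.0171898622543…; keep min(4, 5) = 4 s.f.
Rounded to 4 significant figures: 0.01719.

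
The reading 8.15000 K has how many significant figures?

6

8.15000: trailing zeros after a decimal point are significant.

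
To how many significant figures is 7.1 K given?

7.1: every digit is nonzero and significant.

2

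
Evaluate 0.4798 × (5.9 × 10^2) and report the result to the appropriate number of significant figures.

2.8 × 10^2

0.4798 × (5.9 × 10^2) = 283.082
Multiplication/division keeps the fewest significant figures: 0.4798 → 4 s.f., 5.9 × 10^2 → 2 s.f.; limit is 2.
Rounded to 2 significant figures: 2.8 × 10^2.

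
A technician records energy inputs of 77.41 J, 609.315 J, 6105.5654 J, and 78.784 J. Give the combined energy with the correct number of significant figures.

77.41 J + 609.315 J + 6105.5654 J + 78.784 J = 6871.0744 J.
Addition/subtraction keeps the fewest decimal places: 77.41 → 2 decimal places, 609.315 → 3 decimal places, 6105.5654 → 4 decimal places, 78.784 → 3 decimal places; limit is 2.
Rounded to 2 decimal places: 6871.07 J.

6871.07 J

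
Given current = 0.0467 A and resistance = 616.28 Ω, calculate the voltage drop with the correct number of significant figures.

voltage drop = 0.0467 A × 616.28 Ω = 28.780276 V.
0.0467 has 3 significant figures; 616.28 has 5.
Division/multiplication keeps the fewest: 3 significant figures.
Rounded: 28.8 V.

28.8 V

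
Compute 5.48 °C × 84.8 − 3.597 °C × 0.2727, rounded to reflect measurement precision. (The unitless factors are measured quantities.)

5.48 × 84.8 = 464.704 → 465 °C (3 s.f., last digit at the 10^0 place).
3.597 × 0.2727 = 0.9809019 → 0.9809 °C (4 s.f., last digit at the 10^-4 place).
Difference: 463.7230981 °C; keep the coarser place, 10^0.
Result: 4.64 × 10^2 °C.

4.64 × 10^2 °C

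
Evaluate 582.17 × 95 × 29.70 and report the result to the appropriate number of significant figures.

582.17 × 95 × 29.70 = 1642592.655
Multiplication/division keeps the fewest significant figures: 582.17 → 5 s.f., 95 → 2 s.f., 29.70 → 4 s.f.; limit is 2.
Rounded to 2 significant figures: 1.6 × 10^6.

1.6 × 10^6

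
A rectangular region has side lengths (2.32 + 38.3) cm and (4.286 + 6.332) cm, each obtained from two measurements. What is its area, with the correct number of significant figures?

431 cm²

2.32 + 38.3 = 40.62, limited to 1 d.p. → 3 s.f.; 4.286 + 6.332 = 10.618, limited to 3 d.p. → 5 s.f.
Carrying full precision, 40.62 × 10.618 = 431.30316; keep min(3, 5) = 3 s.f.
Rounded to 3 significant figures: 431 cm².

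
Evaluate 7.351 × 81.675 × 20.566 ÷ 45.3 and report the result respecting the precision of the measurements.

273

7.351 × 81.675 × 20.566 ÷ 45.3 = 272.575737209…
Multiplication/division keeps the fewest significant figures: 7.351 → 4 s.f., 81.675 → 5 s.f., 20.566 → 5 s.f., 45.3 → 3 s.f.; limit is 3.
Rounded to 3 significant figures: 273.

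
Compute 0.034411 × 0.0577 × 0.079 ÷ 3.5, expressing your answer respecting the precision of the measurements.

0.034411 × 0.0577 × 0.079 ÷ 3.5 = 0.0000448159032286…
Multiplication/division keeps the fewest significant figures: 0.034411 → 5 s.f., 0.0577 → 3 s.f., 0.079 → 2 s.f., 3.5 → 2 s.f.; limit is 2.
Rounded to 2 significant figures: 4.5 × 10^-5.

4.5 × 10^-5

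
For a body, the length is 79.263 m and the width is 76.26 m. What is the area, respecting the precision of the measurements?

6045 m²

area = 79.263 m × 76.26 m = 6044.59638 m².
79.263 has 5 significant figures; 76.26 has 4.
Division/multiplication keeps the fewest: 4 significant figures.
Rounded: 6045 m².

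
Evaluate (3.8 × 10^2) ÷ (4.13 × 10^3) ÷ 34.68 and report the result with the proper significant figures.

(3.8 × 10^2) ÷ (4.13 × 10^3) ÷ 34.68 = 0.00265310511044…
Multiplication/division keeps the fewest significant figures: 3.8 × 10^2 → 2 s.f., 4.13 × 10^3 → 3 s.f., 34.68 → 4 s.f.; limit is 2.
Rounded to 2 significant figures: 2.7 × 10^-3.

2.7 × 10^-3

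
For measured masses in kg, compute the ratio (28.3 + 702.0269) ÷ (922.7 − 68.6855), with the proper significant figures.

0.8552

28.3 + 702.0269 = 730.3269, limited to 1 d.p. → 4 s.f.; 922.7 − 68.6855 = 854.0145, limited to 1 d.p. → 4 s.f.
Carrying full precision, 730.3269 ÷ 854.0145 = 0.855169203802…; keep min(4, 4) = 4 s.f.
Rounded to 4 significant figures: 0.8552.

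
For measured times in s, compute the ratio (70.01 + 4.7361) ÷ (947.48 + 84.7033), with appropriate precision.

0.07242

70.01 + 4.7361 = 74.7461, limited to 2 d.p. → 4 s.f.; 947.48 + 84.7033 = 1032.1833, limited to 2 d.p. → 6 s.f.
Carrying full precision, 74.7461 ÷ 1032.1833 = 0.072415529296…; keep min(4, 6) = 4 s.f.
Rounded to 4 significant figures: 0.07242.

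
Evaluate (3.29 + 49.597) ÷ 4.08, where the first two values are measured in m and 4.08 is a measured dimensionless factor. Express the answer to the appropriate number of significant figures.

3.29 m + 49.597 m = 52.887 m; the sum is limited to 2 decimal places (4 s.f.).
Carrying full precision, 52.887 ÷ 4.08 = 12.9625 m; 4.08 has 3 s.f., so the result keeps min(4, 3) = 3 s.f.
Rounded to 3 significant figures: 13.0 m.

13.0 m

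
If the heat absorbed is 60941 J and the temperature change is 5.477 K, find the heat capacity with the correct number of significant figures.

heat capacity = 60941 J ÷ 5.477 K = 11126.7117035… J/K.
60941 has 5 significant figures; 5.477 has 4.
Division/multiplication keeps the fewest: 4 significant figures.
Rounded: 1.113 × 10^4 J/K.

1.113 × 10^4 J/K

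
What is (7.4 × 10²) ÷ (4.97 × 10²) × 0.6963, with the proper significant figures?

(7.4 × 10²) ÷ (4.97 × 10²) × 0.6963 = 1.0367444668…
Multiplication/division keeps the fewest significant figures: 7.4 × 10² → 2 s.f., 4.97 × 10² → 3 s.f., 0.6963 → 4 s.f.; limit is 2.
Rounded to 2 significant figures: 1.0.

1.0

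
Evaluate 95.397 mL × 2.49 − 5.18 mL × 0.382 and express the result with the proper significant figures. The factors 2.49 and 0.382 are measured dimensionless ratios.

95.397 × 2.49 = 237.53853 → 238 mL (3 s.f., last digit at the 10^0 place).
5.18 × 0.382 = 1.97876 → 1.98 mL (3 s.f., last digit at the 10^-2 place).
Difference: 235.55977 mL; keep the coarser place, 10^0.
Result: 236 mL.

236 mL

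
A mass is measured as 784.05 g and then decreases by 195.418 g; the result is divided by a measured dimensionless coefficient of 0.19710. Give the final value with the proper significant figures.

784.05 g − 195.418 g = 588.632 g; the difference is limited to 2 decimal places (5 s.f.).
Carrying full precision, 588.632 ÷ 0.19710 = 2986.463724… g; 0.19710 has 5 s.f., so the result keeps min(5, 5) = 5 s.f.
Rounded to 5 significant figures: 2986.5 g.

2986.5 g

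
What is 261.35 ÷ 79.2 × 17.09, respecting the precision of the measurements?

56.4

261.35 ÷ 79.2 × 17.09 = 56.3948421717…
Multiplication/division keeps the fewest significant figures: 261.35 → 5 s.f., 79.2 → 3 s.f., 17.09 → 4 s.f.; limit is 3.
Rounded to 3 significant figures: 56.4.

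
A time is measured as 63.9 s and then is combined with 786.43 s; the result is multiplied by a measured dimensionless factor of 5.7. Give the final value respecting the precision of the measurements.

63.9 s + 786.43 s = 850.33 s; the sum is limited to 1 decimal place (4 s.f.).
Carrying full precision, 850.33 × 5.7 = 4846.881 s; 5.7 has 2 s.f., so the result keeps min(4, 2) = 2 s.f.
Rounded to 2 significant figures: 4.8 × 10^3 s.

4.8 × 10^3 s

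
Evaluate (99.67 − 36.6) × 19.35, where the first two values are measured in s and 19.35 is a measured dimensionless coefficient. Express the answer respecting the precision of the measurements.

99.67 s − 36.6 s = 63.07 s; the difference is limited to 1 decimal place (3 s.f.).
Carrying full precision, 63.07 × 19.35 = 1220.4045 s; 19.35 has 4 s.f., so the result keeps min(3, 4) = 3 s.f.
Rounded to 3 significant figures: 1.22 × 10³ s.

1.22 × 10³ s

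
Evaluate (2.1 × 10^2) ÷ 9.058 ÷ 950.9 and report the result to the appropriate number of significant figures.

2.4 × 10^-2

(2.1 × 10^2) ÷ 9.058 ÷ 950.9 = 0.0243810346108…
Multiplication/division keeps the fewest significant figures: 2.1 × 10^2 → 2 s.f., 9.058 → 4 s.f., 950.9 → 4 s.f.; limit is 2.
Rounded to 2 significant figures: 2.4 × 10^-2.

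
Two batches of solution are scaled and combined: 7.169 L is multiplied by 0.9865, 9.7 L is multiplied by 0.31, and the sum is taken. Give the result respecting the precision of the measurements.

10.1 L

7.169 × 0.9865 = 7.0722185 → 7.072 L (4 s.f., last digit at the 10^-3 place).
9.7 × 0.31 = 3.007 → 3.0 L (2 s.f., last digit at the 10^-1 place).
Sum: 10.0792185 L; keep the coarser place, 10^-1.
Result: 10.1 L.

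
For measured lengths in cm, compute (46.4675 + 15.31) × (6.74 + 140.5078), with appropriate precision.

46.4675 + 15.31 = 61.7775, limited to 2 d.p. → 4 s.f.; 6.74 + 140.5078 = 147.2478, limited to 2 d.p. → 5 s.f.
Carrying full precision, 61.7775 × 147.2478 = 9096.6009645; keep min(4, 5) = 4 s.f.
Rounded to 4 significant figures: 9097 cm².

9097 cm²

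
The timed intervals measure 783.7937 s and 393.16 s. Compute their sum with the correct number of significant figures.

783.7937 s + 393.16 s = 1176.9537 s.
Addition/subtraction keeps the fewest decimal places: 783.7937 → 4 decimal places, 393.16 → 2 decimal places; limit is 2.
Rounded to 2 decimal places: 1176.95 s.

1176.95 s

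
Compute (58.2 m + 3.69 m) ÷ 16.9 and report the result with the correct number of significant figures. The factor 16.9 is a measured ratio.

3.66 m

58.2 m + 3.69 m = 61.89 m; the sum is limited to 1 decimal place (3 s.f.).
Carrying full precision, 61.89 ÷ 16.9 = 3.66213017751… m; 16.9 has 3 s.f., so the result keeps min(3, 3) = 3 s.f.
Rounded to 3 significant figures: 3.66 m.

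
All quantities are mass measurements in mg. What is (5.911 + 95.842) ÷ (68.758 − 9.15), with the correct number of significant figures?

5.911 + 95.842 = 101.753, limited to 3 d.p. → 6 s.f.; 68.758 − 9.15 = 59.608, limited to 2 d.p. → 4 s.f.
Carrying full precision, 101.753 ÷ 59.608 = 1.70703596833…; keep min(6, 4) = 4 s.f.
Rounded to 4 significant figures: 1.707.

1.707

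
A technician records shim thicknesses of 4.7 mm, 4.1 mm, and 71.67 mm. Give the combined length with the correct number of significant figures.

80.5 mm

4.7 mm + 4.1 mm + 71.67 mm = 80.47 mm.
Addition/subtraction keeps the fewest decimal places: 4.7 → 1 decimal place, 4.1 → 1 decimal place, 71.67 → 2 decimal places; limit is 1.
Rounded to 1 decimal place: 80.5 mm.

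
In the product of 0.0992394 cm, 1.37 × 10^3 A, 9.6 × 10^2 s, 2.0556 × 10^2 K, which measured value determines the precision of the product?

9.6 × 10^2 s

0.0992394 cm → 6 s.f.; 1.37 × 10^3 A → 3 s.f.; 9.6 × 10^2 s → 2 s.f.; 2.0556 × 10^2 K → 5 s.f.
The fewest is 2 significant figures, from 9.6 × 10^2 s.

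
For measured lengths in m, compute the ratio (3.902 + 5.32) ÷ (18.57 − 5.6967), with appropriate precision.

0.716

3.902 + 5.32 = 9.222, limited to 2 d.p. → 3 s.f.; 18.57 − 5.6967 = 12.8733, limited to 2 d.p. → 4 s.f.
Carrying full precision, 9.222 ÷ 12.8733 = 0.716366432849…; keep min(3, 4) = 3 s.f.
Rounded to 3 significant figures: 0.716.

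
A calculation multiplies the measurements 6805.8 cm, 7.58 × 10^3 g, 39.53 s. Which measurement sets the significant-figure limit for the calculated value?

7.58 × 10^3 g

6805.8 cm → 5 s.f.; 7.58 × 10^3 g → 3 s.f.; 39.53 s → 4 s.f.
The fewest is 3 significant figures, from 7.58 × 10^3 g.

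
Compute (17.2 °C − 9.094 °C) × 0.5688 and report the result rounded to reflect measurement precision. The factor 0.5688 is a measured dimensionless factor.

4.6 °C

17.2 °C − 9.094 °C = 8.106 °C; the difference is limited to 1 decimal place (2 s.f.).
Carrying full precision, 8.106 × 0.5688 = 4.6106928 °C; 0.5688 has 4 s.f., so the result keeps min(2, 4) = 2 s.f.
Rounded to 2 significant figures: 4.6 °C.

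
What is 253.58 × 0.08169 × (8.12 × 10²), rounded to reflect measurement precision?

253.58 × 0.08169 × (8.12 × 10²) = 16820.5395624
Multiplication/division keeps the fewest significant figures: 253.58 → 5 s.f., 0.08169 → 4 s.f., 8.12 × 10² → 3 s.f.; limit is 3.
Rounded to 3 significant figures: 1.68 × 10⁴.

1.68 × 10⁴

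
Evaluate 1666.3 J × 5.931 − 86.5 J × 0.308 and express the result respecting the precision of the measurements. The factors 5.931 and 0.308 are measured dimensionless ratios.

1666.3 × 5.931 = 9882.8253 → 9.883 × 10³ J (4 s.f., last digit at the 10^0 place).
86.5 × 0.308 = 26.642 → 26.6 J (3 s.f., last digit at the 10^-1 place).
Difference: 9856.1833 J; keep the coarser place, 10^0.
Result: 9856 J.

9856 J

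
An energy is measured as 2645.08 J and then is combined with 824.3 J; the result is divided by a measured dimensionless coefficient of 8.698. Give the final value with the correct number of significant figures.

2645.08 J + 824.3 J = 3469.38 J; the sum is limited to 1 decimal place (5 s.f.).
Carrying full precision, 3469.38 ÷ 8.698 = 398.871004829… J; 8.698 has 4 s.f., so the result keeps min(5, 4) = 4 s.f.
Rounded to 4 significant figures: 398.9 J.

398.9 J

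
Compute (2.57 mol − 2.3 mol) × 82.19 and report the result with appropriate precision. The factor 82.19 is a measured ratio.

2.57 mol − 2.3 mol = 0.27 mol; the difference is limited to 1 decimal place (1 s.f.).
Carrying full precision, 0.27 × 82.19 = 22.1913 mol; 82.19 has 4 s.f., so the result keeps min(1, 4) = 1 s.f.
Rounded to 1 significant figure: 2 × 10¹ mol.

2 × 10¹ mol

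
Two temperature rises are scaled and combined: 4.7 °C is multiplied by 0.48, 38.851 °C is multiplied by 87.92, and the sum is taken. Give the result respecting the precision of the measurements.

4.7 × 0.48 = 2.256 → 2.3 °C (2 s.f., last digit at the 10^-1 place).
38.851 × 87.92 = 3415.77992 → 3416 °C (4 s.f., last digit at the 10^0 place).
Sum: 3418.03592 °C; keep the coarser place, 10^0.
Result: 3418 °C.

3418 °C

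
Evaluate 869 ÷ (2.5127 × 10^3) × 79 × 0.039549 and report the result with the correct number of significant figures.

869 ÷ (2.5127 × 10^3) × 79 × 0.039549 = 1.0805422052…
Multiplication/division keeps the fewest significant figures: 869 → 3 s.f., 2.5127 × 10^3 → 5 s.f., 79 → 2 s.f., 0.039549 → 5 s.f.; limit is 2.
Rounded to 2 significant figures: 1.1.

1.1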